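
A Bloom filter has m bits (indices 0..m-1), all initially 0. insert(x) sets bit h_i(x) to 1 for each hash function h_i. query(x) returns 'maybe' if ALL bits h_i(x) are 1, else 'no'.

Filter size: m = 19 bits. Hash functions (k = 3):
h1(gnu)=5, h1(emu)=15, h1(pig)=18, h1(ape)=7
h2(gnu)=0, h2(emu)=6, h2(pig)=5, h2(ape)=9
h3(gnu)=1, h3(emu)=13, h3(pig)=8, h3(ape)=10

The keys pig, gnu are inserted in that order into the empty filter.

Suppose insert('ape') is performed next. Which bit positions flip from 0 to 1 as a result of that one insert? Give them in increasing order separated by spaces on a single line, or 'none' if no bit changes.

Start: bits=0000000000000000000
After insert 'pig': sets bits 5 8 18 -> bits=0000010010000000001
After insert 'gnu': sets bits 0 1 5 -> bits=1100010010000000001
insert 'ape' would touch bits 7 9 10; currently bit7=0, bit9=0, bit10=0
Bits that are 0 among those (would change 0->1): 7 9 10

Answer: 7 9 10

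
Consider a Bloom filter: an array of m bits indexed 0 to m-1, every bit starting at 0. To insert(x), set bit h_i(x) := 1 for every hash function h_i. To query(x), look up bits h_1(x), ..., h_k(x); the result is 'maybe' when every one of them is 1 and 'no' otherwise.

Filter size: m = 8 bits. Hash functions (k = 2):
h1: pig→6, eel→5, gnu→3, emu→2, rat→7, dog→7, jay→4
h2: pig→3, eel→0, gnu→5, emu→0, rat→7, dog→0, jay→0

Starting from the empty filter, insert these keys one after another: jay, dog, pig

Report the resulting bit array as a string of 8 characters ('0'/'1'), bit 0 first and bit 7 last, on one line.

Answer: 10011011

Derivation:
Start: bits=00000000
After insert 'jay': sets bits 0 4 -> bits=10001000
After insert 'dog': sets bits 0 7 -> bits=10001001
After insert 'pig': sets bits 3 6 -> bits=10011011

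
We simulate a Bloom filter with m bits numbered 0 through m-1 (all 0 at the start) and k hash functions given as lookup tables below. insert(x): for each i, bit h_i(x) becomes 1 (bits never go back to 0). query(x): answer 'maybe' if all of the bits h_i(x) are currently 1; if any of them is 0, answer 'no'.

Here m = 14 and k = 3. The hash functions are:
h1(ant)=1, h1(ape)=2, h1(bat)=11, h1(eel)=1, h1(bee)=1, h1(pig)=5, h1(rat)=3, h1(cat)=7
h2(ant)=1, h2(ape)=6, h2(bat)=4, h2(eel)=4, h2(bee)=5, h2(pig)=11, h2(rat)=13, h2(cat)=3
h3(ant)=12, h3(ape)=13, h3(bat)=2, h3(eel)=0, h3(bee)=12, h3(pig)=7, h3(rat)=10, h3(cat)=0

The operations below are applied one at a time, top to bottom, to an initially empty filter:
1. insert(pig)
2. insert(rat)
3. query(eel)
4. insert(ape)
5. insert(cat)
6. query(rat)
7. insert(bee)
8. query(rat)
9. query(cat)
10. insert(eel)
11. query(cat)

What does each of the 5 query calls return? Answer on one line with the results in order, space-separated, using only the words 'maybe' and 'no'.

Start: bits=00000000000000
Op 1: insert pig -> sets bits 5 7 11 -> bits=00000101000100
Op 2: insert rat -> sets bits 3 10 13 -> bits=00010101001101
Op 3: query eel -> checks bit0=0, bit1=0, bit4=0 (has a 0) -> no
Op 4: insert ape -> sets bits 2 6 13 -> bits=00110111001101
Op 5: insert cat -> sets bits 0 3 7 -> bits=10110111001101
Op 6: query rat -> checks bit3=1, bit10=1, bit13=1 (all 1) -> maybe
Op 7: insert bee -> sets bits 1 5 12 -> bits=11110111001111
Op 8: query rat -> checks bit3=1, bit10=1, bit13=1 (all 1) -> maybe
Op 9: query cat -> checks bit0=1, bit3=1, bit7=1 (all 1) -> maybe
Op 10: insert eel -> sets bits 0 1 4 -> bits=11111111001111
Op 11: query cat -> checks bit0=1, bit3=1, bit7=1 (all 1) -> maybe
Query results in order: no maybe maybe maybe maybe

Answer: no maybe maybe maybe maybe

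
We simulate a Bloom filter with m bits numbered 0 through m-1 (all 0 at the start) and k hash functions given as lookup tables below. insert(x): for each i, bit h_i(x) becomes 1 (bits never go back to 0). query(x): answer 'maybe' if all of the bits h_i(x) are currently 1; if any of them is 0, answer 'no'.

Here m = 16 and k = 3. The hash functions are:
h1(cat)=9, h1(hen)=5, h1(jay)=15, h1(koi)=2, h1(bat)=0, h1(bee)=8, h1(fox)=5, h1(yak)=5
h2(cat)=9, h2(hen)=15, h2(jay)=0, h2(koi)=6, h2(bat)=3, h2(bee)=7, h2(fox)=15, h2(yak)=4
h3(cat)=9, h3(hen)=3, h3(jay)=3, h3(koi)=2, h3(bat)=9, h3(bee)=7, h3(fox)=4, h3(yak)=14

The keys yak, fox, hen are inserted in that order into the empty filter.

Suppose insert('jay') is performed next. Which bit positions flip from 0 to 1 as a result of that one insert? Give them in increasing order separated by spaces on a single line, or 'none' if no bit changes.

Start: bits=0000000000000000
After insert 'yak': sets bits 4 5 14 -> bits=0000110000000010
After insert 'fox': sets bits 4 5 15 -> bits=0000110000000011
After insert 'hen': sets bits 3 5 15 -> bits=0001110000000011
insert 'jay' would touch bits 0 3 15; currently bit0=0, bit3=1, bit15=1
Bits that are 0 among those (would change 0->1): 0

Answer: 0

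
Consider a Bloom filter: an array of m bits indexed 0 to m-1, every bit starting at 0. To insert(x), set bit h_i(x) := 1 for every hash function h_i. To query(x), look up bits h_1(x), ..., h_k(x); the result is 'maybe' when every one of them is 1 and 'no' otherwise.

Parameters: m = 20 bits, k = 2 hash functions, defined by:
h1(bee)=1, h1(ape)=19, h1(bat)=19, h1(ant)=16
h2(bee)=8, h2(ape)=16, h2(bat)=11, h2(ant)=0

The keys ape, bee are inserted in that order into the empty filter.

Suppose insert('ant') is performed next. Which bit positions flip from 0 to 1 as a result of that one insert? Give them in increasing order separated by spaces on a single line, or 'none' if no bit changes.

Answer: 0

Derivation:
Start: bits=00000000000000000000
After insert 'ape': sets bits 16 19 -> bits=00000000000000001001
After insert 'bee': sets bits 1 8 -> bits=01000000100000001001
insert 'ant' would touch bits 0 16; currently bit0=0, bit16=1
Bits that are 0 among those (would change 0->1): 0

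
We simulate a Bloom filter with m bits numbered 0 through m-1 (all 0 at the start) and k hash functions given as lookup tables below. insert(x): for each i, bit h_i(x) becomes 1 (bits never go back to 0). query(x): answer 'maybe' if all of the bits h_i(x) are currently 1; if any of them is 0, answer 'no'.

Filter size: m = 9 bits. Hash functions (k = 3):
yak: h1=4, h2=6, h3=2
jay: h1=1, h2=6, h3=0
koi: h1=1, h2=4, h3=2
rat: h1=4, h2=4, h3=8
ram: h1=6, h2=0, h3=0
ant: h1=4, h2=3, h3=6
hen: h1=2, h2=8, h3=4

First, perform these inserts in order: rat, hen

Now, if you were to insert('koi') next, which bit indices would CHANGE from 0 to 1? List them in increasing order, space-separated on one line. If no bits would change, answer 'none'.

Answer: 1

Derivation:
Start: bits=000000000
After insert 'rat': sets bits 4 8 -> bits=000010001
After insert 'hen': sets bits 2 4 8 -> bits=001010001
insert 'koi' would touch bits 1 2 4; currently bit1=0, bit2=1, bit4=1
Bits that are 0 among those (would change 0->1): 1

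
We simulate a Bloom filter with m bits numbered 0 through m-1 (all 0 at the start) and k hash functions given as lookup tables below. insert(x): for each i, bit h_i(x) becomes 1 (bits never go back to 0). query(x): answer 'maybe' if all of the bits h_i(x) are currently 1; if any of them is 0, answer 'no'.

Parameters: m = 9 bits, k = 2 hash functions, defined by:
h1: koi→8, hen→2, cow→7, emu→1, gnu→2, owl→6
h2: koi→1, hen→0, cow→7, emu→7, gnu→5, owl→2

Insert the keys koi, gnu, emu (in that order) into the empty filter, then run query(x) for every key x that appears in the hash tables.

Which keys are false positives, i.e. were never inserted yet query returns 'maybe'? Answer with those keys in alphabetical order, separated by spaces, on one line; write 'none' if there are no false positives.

Answer: cow

Derivation:
Start: bits=000000000
After insert 'koi': sets bits 1 8 -> bits=010000001
After insert 'gnu': sets bits 2 5 -> bits=011001001
After insert 'emu': sets bits 1 7 -> bits=011001011
Not inserted: cow hen owl — query each against bits=011001011:
query cow: checks bit7=1 (all 1) -> maybe => FALSE POSITIVE
query hen: checks bit0=0, bit2=1 (has a 0) -> no => not a false positive
query owl: checks bit2=1, bit6=0 (has a 0) -> no => not a false positive
False positives (alphabetical): cow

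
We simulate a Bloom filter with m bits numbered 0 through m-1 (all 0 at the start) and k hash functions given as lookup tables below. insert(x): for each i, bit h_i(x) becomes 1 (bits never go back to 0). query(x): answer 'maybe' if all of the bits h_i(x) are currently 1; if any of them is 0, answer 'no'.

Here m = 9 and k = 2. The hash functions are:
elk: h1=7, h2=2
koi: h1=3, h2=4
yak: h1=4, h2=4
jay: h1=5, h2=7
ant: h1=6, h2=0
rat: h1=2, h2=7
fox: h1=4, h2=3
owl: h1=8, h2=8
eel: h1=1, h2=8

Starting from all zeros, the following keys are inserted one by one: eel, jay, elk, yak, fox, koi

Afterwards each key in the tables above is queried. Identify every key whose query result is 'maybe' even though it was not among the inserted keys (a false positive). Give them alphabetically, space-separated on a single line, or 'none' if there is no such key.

Start: bits=000000000
After insert 'eel': sets bits 1 8 -> bits=010000001
After insert 'jay': sets bits 5 7 -> bits=010001011
After insert 'elk': sets bits 2 7 -> bits=011001011
After insert 'yak': sets bits 4 -> bits=011011011
After insert 'fox': sets bits 3 4 -> bits=011111011
After insert 'koi': sets bits 3 4 -> bits=011111011
Not inserted: ant owl rat — query each against bits=011111011:
query ant: checks bit0=0, bit6=0 (has a 0) -> no => not a false positive
query owl: checks bit8=1 (all 1) -> maybe => FALSE POSITIVE
query rat: checks bit2=1, bit7=1 (all 1) -> maybe => FALSE POSITIVE
False positives (alphabetical): owl rat

Answer: owl rat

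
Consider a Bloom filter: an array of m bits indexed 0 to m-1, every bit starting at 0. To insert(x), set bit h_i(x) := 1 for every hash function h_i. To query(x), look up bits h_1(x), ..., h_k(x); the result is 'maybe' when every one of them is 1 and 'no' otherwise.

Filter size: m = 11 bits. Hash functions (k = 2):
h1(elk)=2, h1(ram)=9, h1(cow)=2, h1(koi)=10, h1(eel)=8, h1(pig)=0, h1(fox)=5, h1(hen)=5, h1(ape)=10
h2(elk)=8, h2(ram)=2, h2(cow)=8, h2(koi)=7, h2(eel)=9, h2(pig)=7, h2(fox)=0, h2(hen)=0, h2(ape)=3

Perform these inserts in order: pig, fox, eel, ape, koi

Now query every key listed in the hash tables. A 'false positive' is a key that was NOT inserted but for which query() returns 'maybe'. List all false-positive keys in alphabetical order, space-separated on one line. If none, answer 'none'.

Start: bits=00000000000
After insert 'pig': sets bits 0 7 -> bits=10000001000
After insert 'fox': sets bits 0 5 -> bits=10000101000
After insert 'eel': sets bits 8 9 -> bits=10000101110
After insert 'ape': sets bits 3 10 -> bits=10010101111
After insert 'koi': sets bits 7 10 -> bits=10010101111
Not inserted: cow elk hen ram — query each against bits=10010101111:
query cow: checks bit2=0, bit8=1 (has a 0) -> no => not a false positive
query elk: checks bit2=0, bit8=1 (has a 0) -> no => not a false positive
query hen: checks bit0=1, bit5=1 (all 1) -> maybe => FALSE POSITIVE
query ram: checks bit2=0, bit9=1 (has a 0) -> no => not a false positive
False positives (alphabetical): hen

Answer: hen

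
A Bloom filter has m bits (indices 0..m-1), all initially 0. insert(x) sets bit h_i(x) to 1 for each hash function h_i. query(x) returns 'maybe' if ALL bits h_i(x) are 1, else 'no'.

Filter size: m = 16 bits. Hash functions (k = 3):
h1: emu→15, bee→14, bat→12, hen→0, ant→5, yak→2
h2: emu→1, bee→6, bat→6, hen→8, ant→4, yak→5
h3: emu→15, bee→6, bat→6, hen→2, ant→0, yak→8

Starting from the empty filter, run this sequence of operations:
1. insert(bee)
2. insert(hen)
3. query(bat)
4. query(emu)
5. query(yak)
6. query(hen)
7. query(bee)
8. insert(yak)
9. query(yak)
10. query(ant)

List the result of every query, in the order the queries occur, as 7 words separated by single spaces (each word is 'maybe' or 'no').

Answer: no no no maybe maybe maybe no

Derivation:
Start: bits=0000000000000000
Op 1: insert bee -> sets bits 6 14 -> bits=0000001000000010
Op 2: insert hen -> sets bits 0 2 8 -> bits=1010001010000010
Op 3: query bat -> checks bit6=1, bit12=0 (has a 0) -> no
Op 4: query emu -> checks bit1=0, bit15=0 (has a 0) -> no
Op 5: query yak -> checks bit2=1, bit5=0, bit8=1 (has a 0) -> no
Op 6: query hen -> checks bit0=1, bit2=1, bit8=1 (all 1) -> maybe
Op 7: query bee -> checks bit6=1, bit14=1 (all 1) -> maybe
Op 8: insert yak -> sets bits 2 5 8 -> bits=1010011010000010
Op 9: query yak -> checks bit2=1, bit5=1, bit8=1 (all 1) -> maybe
Op 10: query ant -> checks bit0=1, bit4=0, bit5=1 (has a 0) -> no
Query results in order: no no no maybe maybe maybe no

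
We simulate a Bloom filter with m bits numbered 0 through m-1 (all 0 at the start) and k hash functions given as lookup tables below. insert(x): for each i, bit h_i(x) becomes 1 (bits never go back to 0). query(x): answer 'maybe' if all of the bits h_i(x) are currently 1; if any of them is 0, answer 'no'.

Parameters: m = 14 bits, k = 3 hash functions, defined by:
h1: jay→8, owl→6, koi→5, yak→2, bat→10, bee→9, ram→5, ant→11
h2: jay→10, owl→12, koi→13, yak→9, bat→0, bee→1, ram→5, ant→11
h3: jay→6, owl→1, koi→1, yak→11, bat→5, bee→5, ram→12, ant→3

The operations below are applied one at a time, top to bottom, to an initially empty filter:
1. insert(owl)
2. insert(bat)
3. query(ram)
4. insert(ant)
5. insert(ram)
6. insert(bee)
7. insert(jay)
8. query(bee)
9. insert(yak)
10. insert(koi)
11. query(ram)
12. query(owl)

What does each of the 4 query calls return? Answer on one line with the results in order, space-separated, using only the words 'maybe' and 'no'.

Answer: maybe maybe maybe maybe

Derivation:
Start: bits=00000000000000
Op 1: insert owl -> sets bits 1 6 12 -> bits=01000010000010
Op 2: insert bat -> sets bits 0 5 10 -> bits=11000110001010
Op 3: query ram -> checks bit5=1, bit12=1 (all 1) -> maybe
Op 4: insert ant -> sets bits 3 11 -> bits=11010110001110
Op 5: insert ram -> sets bits 5 12 -> bits=11010110001110
Op 6: insert bee -> sets bits 1 5 9 -> bits=11010110011110
Op 7: insert jay -> sets bits 6 8 10 -> bits=11010110111110
Op 8: query bee -> checks bit1=1, bit5=1, bit9=1 (all 1) -> maybe
Op 9: insert yak -> sets bits 2 9 11 -> bits=11110110111110
Op 10: insert koi -> sets bits 1 5 13 -> bits=11110110111111
Op 11: query ram -> checks bit5=1, bit12=1 (all 1) -> maybe
Op 12: query owl -> checks bit1=1, bit6=1, bit12=1 (all 1) -> maybe
Query results in order: maybe maybe maybe maybe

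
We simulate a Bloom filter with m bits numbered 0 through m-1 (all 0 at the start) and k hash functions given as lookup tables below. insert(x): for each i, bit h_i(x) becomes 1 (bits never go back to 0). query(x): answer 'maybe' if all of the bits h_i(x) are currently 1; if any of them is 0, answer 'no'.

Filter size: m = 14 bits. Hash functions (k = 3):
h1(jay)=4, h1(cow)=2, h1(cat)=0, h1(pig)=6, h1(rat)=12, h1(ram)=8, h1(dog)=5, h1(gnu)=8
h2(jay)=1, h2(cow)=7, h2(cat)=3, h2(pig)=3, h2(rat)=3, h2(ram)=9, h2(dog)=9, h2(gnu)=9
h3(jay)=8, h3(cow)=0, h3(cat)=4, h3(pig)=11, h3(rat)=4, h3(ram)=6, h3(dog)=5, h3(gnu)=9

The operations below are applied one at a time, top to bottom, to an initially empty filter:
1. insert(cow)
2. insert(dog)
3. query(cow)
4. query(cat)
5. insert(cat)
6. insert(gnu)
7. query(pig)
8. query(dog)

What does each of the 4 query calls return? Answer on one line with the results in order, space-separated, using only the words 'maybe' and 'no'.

Answer: maybe no no maybe

Derivation:
Start: bits=00000000000000
Op 1: insert cow -> sets bits 0 2 7 -> bits=10100001000000
Op 2: insert dog -> sets bits 5 9 -> bits=10100101010000
Op 3: query cow -> checks bit0=1, bit2=1, bit7=1 (all 1) -> maybe
Op 4: query cat -> checks bit0=1, bit3=0, bit4=0 (has a 0) -> no
Op 5: insert cat -> sets bits 0 3 4 -> bits=10111101010000
Op 6: insert gnu -> sets bits 8 9 -> bits=10111101110000
Op 7: query pig -> checks bit3=1, bit6=0, bit11=0 (has a 0) -> no
Op 8: query dog -> checks bit5=1, bit9=1 (all 1) -> maybe
Query results in order: maybe no no maybe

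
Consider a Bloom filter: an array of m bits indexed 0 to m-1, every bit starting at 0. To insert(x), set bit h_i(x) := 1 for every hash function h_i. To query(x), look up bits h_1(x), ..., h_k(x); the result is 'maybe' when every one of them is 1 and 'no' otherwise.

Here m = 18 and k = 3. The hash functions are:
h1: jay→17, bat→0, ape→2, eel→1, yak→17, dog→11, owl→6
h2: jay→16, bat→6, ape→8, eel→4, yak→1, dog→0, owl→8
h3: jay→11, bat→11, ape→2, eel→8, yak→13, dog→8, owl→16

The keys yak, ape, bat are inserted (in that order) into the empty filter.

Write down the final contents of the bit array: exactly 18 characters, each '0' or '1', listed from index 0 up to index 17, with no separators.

Answer: 111000101001010001

Derivation:
Start: bits=000000000000000000
After insert 'yak': sets bits 1 13 17 -> bits=010000000000010001
After insert 'ape': sets bits 2 8 -> bits=011000001000010001
After insert 'bat': sets bits 0 6 11 -> bits=111000101001010001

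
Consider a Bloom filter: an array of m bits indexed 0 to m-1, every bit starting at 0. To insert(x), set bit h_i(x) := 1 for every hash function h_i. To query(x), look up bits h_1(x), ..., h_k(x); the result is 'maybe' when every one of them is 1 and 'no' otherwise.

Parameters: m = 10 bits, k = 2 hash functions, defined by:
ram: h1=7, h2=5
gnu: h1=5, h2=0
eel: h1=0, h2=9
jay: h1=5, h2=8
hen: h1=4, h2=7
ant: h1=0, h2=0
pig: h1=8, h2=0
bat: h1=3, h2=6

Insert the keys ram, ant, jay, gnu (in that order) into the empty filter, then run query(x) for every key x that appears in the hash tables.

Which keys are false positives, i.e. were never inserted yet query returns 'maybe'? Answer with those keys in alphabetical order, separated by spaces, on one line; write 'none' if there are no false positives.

Answer: pig

Derivation:
Start: bits=0000000000
After insert 'ram': sets bits 5 7 -> bits=0000010100
After insert 'ant': sets bits 0 -> bits=1000010100
After insert 'jay': sets bits 5 8 -> bits=1000010110
After insert 'gnu': sets bits 0 5 -> bits=1000010110
Not inserted: bat eel hen pig — query each against bits=1000010110:
query bat: checks bit3=0, bit6=0 (has a 0) -> no => not a false positive
query eel: checks bit0=1, bit9=0 (has a 0) -> no => not a false positive
query hen: checks bit4=0, bit7=1 (has a 0) -> no => not a false positive
query pig: checks bit0=1, bit8=1 (all 1) -> maybe => FALSE POSITIVE
False positives (alphabetical): pig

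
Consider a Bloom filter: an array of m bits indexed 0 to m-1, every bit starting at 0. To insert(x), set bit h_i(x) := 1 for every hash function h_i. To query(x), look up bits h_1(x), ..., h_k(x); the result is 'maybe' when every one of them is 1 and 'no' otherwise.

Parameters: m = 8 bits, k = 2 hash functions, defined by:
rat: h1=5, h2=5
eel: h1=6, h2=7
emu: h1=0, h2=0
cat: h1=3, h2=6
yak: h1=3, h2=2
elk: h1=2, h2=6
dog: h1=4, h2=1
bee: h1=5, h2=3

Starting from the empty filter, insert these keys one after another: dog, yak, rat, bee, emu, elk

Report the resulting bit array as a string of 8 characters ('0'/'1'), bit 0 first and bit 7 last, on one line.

Start: bits=00000000
After insert 'dog': sets bits 1 4 -> bits=01001000
After insert 'yak': sets bits 2 3 -> bits=01111000
After insert 'rat': sets bits 5 -> bits=01111100
After insert 'bee': sets bits 3 5 -> bits=01111100
After insert 'emu': sets bits 0 -> bits=11111100
After insert 'elk': sets bits 2 6 -> bits=11111110

Answer: 11111110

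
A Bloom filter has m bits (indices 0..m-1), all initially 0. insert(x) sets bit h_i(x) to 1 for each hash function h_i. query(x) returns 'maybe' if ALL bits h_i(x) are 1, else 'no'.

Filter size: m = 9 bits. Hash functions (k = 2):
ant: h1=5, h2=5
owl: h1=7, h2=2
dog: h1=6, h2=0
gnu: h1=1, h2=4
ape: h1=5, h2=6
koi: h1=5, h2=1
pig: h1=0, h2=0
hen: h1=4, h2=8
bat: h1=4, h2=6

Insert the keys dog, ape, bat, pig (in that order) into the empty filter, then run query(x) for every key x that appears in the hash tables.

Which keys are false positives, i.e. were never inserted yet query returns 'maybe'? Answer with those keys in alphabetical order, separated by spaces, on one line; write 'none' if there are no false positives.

Answer: ant

Derivation:
Start: bits=000000000
After insert 'dog': sets bits 0 6 -> bits=100000100
After insert 'ape': sets bits 5 6 -> bits=100001100
After insert 'bat': sets bits 4 6 -> bits=100011100
After insert 'pig': sets bits 0 -> bits=100011100
Not inserted: ant gnu hen koi owl — query each against bits=100011100:
query ant: checks bit5=1 (all 1) -> maybe => FALSE POSITIVE
query gnu: checks bit1=0, bit4=1 (has a 0) -> no => not a false positive
query hen: checks bit4=1, bit8=0 (has a 0) -> no => not a false positive
query koi: checks bit1=0, bit5=1 (has a 0) -> no => not a false positive
query owl: checks bit2=0, bit7=0 (has a 0) -> no => not a false positive
False positives (alphabetical): ant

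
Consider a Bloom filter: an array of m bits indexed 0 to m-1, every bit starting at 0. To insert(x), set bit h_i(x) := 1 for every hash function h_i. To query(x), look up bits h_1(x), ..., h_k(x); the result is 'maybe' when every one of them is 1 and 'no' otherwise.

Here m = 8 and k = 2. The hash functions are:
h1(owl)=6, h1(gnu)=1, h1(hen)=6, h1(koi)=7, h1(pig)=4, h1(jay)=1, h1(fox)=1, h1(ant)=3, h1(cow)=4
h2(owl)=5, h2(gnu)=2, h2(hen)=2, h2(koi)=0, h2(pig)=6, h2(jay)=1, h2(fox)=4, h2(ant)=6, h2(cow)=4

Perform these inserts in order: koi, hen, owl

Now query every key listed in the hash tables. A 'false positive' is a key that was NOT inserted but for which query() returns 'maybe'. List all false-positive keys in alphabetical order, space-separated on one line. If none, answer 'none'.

Start: bits=00000000
After insert 'koi': sets bits 0 7 -> bits=10000001
After insert 'hen': sets bits 2 6 -> bits=10100011
After insert 'owl': sets bits 5 6 -> bits=10100111
Not inserted: ant cow fox gnu jay pig — query each against bits=10100111:
query ant: checks bit3=0, bit6=1 (has a 0) -> no => not a false positive
query cow: checks bit4=0 (has a 0) -> no => not a false positive
query fox: checks bit1=0, bit4=0 (has a 0) -> no => not a false positive
query gnu: checks bit1=0, bit2=1 (has a 0) -> no => not a false positive
query jay: checks bit1=0 (has a 0) -> no => not a false positive
query pig: checks bit4=0, bit6=1 (has a 0) -> no => not a false positive
False positives (alphabetical): none

Answer: none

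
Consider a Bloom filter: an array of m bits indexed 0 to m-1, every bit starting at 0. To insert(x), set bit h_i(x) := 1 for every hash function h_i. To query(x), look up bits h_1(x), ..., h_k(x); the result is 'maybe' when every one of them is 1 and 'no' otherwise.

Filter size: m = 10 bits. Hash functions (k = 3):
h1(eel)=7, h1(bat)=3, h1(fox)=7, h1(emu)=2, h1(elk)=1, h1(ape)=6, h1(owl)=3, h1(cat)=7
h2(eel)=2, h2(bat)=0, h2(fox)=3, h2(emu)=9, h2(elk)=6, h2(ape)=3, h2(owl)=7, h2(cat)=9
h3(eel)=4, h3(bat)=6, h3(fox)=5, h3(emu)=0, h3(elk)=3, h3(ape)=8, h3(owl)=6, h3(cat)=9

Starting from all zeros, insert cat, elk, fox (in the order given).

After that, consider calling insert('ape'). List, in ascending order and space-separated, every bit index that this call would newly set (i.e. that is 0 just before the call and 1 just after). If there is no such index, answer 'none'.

Answer: 8

Derivation:
Start: bits=0000000000
After insert 'cat': sets bits 7 9 -> bits=0000000101
After insert 'elk': sets bits 1 3 6 -> bits=0101001101
After insert 'fox': sets bits 3 5 7 -> bits=0101011101
insert 'ape' would touch bits 3 6 8; currently bit3=1, bit6=1, bit8=0
Bits that are 0 among those (would change 0->1): 8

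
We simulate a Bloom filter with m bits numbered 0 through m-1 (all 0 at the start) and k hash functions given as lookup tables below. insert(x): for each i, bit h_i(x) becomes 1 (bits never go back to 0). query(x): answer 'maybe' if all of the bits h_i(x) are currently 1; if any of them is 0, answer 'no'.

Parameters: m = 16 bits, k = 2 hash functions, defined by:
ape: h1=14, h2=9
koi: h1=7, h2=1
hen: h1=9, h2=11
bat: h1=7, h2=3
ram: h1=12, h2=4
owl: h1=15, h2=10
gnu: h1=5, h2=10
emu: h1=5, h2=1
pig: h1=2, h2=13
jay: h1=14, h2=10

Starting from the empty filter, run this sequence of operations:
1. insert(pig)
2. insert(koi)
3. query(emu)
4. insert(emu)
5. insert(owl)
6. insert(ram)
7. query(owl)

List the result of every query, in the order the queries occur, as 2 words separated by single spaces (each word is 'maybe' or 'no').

Start: bits=0000000000000000
Op 1: insert pig -> sets bits 2 13 -> bits=0010000000000100
Op 2: insert koi -> sets bits 1 7 -> bits=0110000100000100
Op 3: query emu -> checks bit1=1, bit5=0 (has a 0) -> no
Op 4: insert emu -> sets bits 1 5 -> bits=0110010100000100
Op 5: insert owl -> sets bits 10 15 -> bits=0110010100100101
Op 6: insert ram -> sets bits 4 12 -> bits=0110110100101101
Op 7: query owl -> checks bit10=1, bit15=1 (all 1) -> maybe
Query results in order: no maybe

Answer: no maybe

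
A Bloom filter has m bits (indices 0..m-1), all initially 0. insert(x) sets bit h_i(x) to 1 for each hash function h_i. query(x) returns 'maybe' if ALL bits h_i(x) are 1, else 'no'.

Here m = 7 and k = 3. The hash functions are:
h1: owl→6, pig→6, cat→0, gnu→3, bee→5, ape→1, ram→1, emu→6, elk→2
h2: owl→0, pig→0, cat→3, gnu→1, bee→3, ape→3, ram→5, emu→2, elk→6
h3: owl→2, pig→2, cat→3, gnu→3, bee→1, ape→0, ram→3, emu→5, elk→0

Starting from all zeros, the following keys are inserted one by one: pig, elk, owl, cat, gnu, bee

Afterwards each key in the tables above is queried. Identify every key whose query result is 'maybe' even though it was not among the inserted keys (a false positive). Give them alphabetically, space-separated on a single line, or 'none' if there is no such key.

Start: bits=0000000
After insert 'pig': sets bits 0 2 6 -> bits=1010001
After insert 'elk': sets bits 0 2 6 -> bits=1010001
After insert 'owl': sets bits 0 2 6 -> bits=1010001
After insert 'cat': sets bits 0 3 -> bits=1011001
After insert 'gnu': sets bits 1 3 -> bits=1111001
After insert 'bee': sets bits 1 3 5 -> bits=1111011
Not inserted: ape emu ram — query each against bits=1111011:
query ape: checks bit0=1, bit1=1, bit3=1 (all 1) -> maybe => FALSE POSITIVE
query emu: checks bit2=1, bit5=1, bit6=1 (all 1) -> maybe => FALSE POSITIVE
query ram: checks bit1=1, bit3=1, bit5=1 (all 1) -> maybe => FALSE POSITIVE
False positives (alphabetical): ape emu ram

Answer: ape emu ram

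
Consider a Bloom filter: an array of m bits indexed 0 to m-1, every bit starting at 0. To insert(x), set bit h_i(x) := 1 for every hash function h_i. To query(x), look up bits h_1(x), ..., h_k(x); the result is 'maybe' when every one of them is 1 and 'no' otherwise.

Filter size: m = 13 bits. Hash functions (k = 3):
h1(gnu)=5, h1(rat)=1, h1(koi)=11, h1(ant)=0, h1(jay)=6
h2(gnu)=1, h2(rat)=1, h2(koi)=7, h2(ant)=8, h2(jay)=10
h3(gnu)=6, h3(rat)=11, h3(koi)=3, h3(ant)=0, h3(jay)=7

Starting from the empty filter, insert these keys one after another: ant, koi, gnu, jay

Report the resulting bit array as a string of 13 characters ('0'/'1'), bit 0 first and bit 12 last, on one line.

Answer: 1101011110110

Derivation:
Start: bits=0000000000000
After insert 'ant': sets bits 0 8 -> bits=1000000010000
After insert 'koi': sets bits 3 7 11 -> bits=1001000110010
After insert 'gnu': sets bits 1 5 6 -> bits=1101011110010
After insert 'jay': sets bits 6 7 10 -> bits=1101011110110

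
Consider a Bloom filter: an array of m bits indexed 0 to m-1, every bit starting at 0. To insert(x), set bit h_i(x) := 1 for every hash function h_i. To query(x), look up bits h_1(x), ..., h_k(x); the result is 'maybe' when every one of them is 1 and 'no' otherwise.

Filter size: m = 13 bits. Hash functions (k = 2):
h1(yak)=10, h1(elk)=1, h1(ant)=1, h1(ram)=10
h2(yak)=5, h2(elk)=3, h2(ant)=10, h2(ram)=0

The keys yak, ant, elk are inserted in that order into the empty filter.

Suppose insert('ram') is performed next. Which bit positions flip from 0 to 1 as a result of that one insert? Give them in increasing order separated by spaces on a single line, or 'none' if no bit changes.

Start: bits=0000000000000
After insert 'yak': sets bits 5 10 -> bits=0000010000100
After insert 'ant': sets bits 1 10 -> bits=0100010000100
After insert 'elk': sets bits 1 3 -> bits=0101010000100
insert 'ram' would touch bits 0 10; currently bit0=0, bit10=1
Bits that are 0 among those (would change 0->1): 0

Answer: 0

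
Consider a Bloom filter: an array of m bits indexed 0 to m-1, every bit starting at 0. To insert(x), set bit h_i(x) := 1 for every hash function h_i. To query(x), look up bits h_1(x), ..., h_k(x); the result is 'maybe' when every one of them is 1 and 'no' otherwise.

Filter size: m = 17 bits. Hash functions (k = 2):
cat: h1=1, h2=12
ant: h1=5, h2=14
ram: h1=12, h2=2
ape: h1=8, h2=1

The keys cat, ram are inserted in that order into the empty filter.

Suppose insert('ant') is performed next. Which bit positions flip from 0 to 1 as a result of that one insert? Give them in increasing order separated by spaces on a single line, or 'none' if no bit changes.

Answer: 5 14

Derivation:
Start: bits=00000000000000000
After insert 'cat': sets bits 1 12 -> bits=01000000000010000
After insert 'ram': sets bits 2 12 -> bits=01100000000010000
insert 'ant' would touch bits 5 14; currently bit5=0, bit14=0
Bits that are 0 among those (would change 0->1): 5 14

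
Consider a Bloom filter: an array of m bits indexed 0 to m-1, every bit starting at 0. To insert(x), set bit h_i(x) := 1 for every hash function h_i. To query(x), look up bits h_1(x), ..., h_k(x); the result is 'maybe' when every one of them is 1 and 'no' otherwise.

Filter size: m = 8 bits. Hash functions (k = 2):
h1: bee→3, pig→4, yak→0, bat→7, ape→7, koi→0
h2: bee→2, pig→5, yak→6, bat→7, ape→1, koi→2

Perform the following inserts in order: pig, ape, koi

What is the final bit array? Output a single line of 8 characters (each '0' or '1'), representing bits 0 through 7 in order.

Answer: 11101101

Derivation:
Start: bits=00000000
After insert 'pig': sets bits 4 5 -> bits=00001100
After insert 'ape': sets bits 1 7 -> bits=01001101
After insert 'koi': sets bits 0 2 -> bits=11101101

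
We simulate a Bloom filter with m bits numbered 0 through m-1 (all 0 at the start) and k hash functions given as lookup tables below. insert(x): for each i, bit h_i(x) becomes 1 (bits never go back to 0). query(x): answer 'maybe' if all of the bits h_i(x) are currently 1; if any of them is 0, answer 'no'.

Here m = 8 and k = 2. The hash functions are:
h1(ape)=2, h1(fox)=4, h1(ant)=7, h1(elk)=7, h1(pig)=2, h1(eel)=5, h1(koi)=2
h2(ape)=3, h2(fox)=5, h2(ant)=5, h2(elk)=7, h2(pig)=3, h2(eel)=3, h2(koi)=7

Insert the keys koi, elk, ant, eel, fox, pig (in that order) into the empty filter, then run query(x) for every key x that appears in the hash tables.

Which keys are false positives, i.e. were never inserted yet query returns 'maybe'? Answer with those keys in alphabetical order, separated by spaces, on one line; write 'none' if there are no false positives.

Answer: ape

Derivation:
Start: bits=00000000
After insert 'koi': sets bits 2 7 -> bits=00100001
After insert 'elk': sets bits 7 -> bits=00100001
After insert 'ant': sets bits 5 7 -> bits=00100101
After insert 'eel': sets bits 3 5 -> bits=00110101
After insert 'fox': sets bits 4 5 -> bits=00111101
After insert 'pig': sets bits 2 3 -> bits=00111101
Not inserted: ape — query each against bits=00111101:
query ape: checks bit2=1, bit3=1 (all 1) -> maybe => FALSE POSITIVE
False positives (alphabetical): ape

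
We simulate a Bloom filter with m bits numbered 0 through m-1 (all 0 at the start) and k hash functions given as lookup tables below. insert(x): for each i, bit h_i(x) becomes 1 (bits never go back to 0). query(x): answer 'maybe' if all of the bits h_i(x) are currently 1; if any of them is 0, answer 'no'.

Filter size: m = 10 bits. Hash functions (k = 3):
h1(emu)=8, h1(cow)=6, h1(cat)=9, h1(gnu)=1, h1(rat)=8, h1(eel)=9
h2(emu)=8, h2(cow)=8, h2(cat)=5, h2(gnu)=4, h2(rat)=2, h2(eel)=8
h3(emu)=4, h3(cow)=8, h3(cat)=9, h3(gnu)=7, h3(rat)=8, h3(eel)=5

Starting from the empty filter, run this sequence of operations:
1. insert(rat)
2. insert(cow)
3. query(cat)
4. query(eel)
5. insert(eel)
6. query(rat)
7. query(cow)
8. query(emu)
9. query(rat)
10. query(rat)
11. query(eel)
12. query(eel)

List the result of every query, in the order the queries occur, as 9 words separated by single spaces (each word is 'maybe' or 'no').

Answer: no no maybe maybe no maybe maybe maybe maybe

Derivation:
Start: bits=0000000000
Op 1: insert rat -> sets bits 2 8 -> bits=0010000010
Op 2: insert cow -> sets bits 6 8 -> bits=0010001010
Op 3: query cat -> checks bit5=0, bit9=0 (has a 0) -> no
Op 4: query eel -> checks bit5=0, bit8=1, bit9=0 (has a 0) -> no
Op 5: insert eel -> sets bits 5 8 9 -> bits=0010011011
Op 6: query rat -> checks bit2=1, bit8=1 (all 1) -> maybe
Op 7: query cow -> checks bit6=1, bit8=1 (all 1) -> maybe
Op 8: query emu -> checks bit4=0, bit8=1 (has a 0) -> no
Op 9: query rat -> checks bit2=1, bit8=1 (all 1) -> maybe
Op 10: query rat -> checks bit2=1, bit8=1 (all 1) -> maybe
Op 11: query eel -> checks bit5=1, bit8=1, bit9=1 (all 1) -> maybe
Op 12: query eel -> checks bit5=1, bit8=1, bit9=1 (all 1) -> maybe
Query results in order: no no maybe maybe no maybe maybe maybe maybe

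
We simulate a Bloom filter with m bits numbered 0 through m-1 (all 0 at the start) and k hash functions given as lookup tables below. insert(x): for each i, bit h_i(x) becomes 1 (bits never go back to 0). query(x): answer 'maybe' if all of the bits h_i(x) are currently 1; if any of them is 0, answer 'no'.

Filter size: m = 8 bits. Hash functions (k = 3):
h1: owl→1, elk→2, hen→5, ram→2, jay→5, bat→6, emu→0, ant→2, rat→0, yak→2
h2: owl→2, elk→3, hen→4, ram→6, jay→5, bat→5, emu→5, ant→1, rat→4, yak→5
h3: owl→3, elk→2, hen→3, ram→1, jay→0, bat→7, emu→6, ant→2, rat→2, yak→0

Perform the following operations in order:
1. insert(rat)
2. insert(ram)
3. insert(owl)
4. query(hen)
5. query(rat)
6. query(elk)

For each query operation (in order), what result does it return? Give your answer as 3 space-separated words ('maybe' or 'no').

Start: bits=00000000
Op 1: insert rat -> sets bits 0 2 4 -> bits=10101000
Op 2: insert ram -> sets bits 1 2 6 -> bits=11101010
Op 3: insert owl -> sets bits 1 2 3 -> bits=11111010
Op 4: query hen -> checks bit3=1, bit4=1, bit5=0 (has a 0) -> no
Op 5: query rat -> checks bit0=1, bit2=1, bit4=1 (all 1) -> maybe
Op 6: query elk -> checks bit2=1, bit3=1 (all 1) -> maybe
Query results in order: no maybe maybe

Answer: no maybe maybe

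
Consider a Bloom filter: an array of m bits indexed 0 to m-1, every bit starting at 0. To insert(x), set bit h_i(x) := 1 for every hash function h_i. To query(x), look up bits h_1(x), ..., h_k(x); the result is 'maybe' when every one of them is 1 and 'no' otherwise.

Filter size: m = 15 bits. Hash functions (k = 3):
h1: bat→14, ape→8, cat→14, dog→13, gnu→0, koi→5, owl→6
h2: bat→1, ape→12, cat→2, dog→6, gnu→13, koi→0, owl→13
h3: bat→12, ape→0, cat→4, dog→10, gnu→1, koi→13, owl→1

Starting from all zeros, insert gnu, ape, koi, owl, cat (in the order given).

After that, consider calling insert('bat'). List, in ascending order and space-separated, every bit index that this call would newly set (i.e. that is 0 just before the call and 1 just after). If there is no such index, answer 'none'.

Start: bits=000000000000000
After insert 'gnu': sets bits 0 1 13 -> bits=110000000000010
After insert 'ape': sets bits 0 8 12 -> bits=110000001000110
After insert 'koi': sets bits 0 5 13 -> bits=110001001000110
After insert 'owl': sets bits 1 6 13 -> bits=110001101000110
After insert 'cat': sets bits 2 4 14 -> bits=111011101000111
insert 'bat' would touch bits 1 12 14; currently bit1=1, bit12=1, bit14=1
Bits that are 0 among those (would change 0->1): none

Answer: none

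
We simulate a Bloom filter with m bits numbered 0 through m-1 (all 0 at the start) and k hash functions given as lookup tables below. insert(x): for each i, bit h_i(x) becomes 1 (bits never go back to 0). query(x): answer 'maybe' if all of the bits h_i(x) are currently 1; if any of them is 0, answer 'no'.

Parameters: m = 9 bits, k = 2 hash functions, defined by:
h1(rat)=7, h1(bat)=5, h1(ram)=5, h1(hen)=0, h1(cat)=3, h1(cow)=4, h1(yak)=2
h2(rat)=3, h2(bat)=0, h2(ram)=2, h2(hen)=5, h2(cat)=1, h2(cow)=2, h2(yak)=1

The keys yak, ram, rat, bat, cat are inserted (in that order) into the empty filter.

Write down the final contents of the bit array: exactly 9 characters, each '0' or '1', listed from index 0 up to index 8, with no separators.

Start: bits=000000000
After insert 'yak': sets bits 1 2 -> bits=011000000
After insert 'ram': sets bits 2 5 -> bits=011001000
After insert 'rat': sets bits 3 7 -> bits=011101010
After insert 'bat': sets bits 0 5 -> bits=111101010
After insert 'cat': sets bits 1 3 -> bits=111101010

Answer: 111101010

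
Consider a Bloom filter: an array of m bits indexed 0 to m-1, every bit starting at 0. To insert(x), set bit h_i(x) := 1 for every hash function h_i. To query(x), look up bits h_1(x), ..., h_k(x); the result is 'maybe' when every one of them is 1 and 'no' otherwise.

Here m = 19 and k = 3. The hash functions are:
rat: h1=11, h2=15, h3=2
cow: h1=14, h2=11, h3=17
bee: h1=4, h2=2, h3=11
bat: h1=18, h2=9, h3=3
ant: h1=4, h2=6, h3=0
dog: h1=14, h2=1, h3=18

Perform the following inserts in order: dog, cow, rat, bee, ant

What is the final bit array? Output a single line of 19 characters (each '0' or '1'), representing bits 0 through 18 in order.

Answer: 1110101000010011011

Derivation:
Start: bits=0000000000000000000
After insert 'dog': sets bits 1 14 18 -> bits=0100000000000010001
After insert 'cow': sets bits 11 14 17 -> bits=0100000000010010011
After insert 'rat': sets bits 2 11 15 -> bits=0110000000010011011
After insert 'bee': sets bits 2 4 11 -> bits=0110100000010011011
After insert 'ant': sets bits 0 4 6 -> bits=1110101000010011011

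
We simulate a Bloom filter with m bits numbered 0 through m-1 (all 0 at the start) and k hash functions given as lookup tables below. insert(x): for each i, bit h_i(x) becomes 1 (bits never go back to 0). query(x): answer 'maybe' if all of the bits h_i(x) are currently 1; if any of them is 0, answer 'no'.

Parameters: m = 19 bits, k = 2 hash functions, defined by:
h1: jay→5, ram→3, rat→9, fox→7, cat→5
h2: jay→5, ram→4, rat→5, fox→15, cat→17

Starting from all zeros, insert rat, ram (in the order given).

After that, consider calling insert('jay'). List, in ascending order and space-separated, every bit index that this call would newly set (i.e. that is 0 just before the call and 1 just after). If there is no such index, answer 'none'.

Answer: none

Derivation:
Start: bits=0000000000000000000
After insert 'rat': sets bits 5 9 -> bits=0000010001000000000
After insert 'ram': sets bits 3 4 -> bits=0001110001000000000
insert 'jay' would touch bits 5; currently bit5=1
Bits that are 0 among those (would change 0->1): none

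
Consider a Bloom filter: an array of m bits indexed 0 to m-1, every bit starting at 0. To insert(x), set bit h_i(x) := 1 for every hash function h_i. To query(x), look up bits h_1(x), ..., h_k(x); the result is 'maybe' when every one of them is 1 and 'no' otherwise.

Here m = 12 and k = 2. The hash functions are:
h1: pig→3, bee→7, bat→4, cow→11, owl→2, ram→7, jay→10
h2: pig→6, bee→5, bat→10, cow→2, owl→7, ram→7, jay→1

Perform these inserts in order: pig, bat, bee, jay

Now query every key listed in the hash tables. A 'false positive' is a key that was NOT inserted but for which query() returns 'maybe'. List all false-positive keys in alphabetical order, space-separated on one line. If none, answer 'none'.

Answer: ram

Derivation:
Start: bits=000000000000
After insert 'pig': sets bits 3 6 -> bits=000100100000
After insert 'bat': sets bits 4 10 -> bits=000110100010
After insert 'bee': sets bits 5 7 -> bits=000111110010
After insert 'jay': sets bits 1 10 -> bits=010111110010
Not inserted: cow owl ram — query each against bits=010111110010:
query cow: checks bit2=0, bit11=0 (has a 0) -> no => not a false positive
query owl: checks bit2=0, bit7=1 (has a 0) -> no => not a false positive
query ram: checks bit7=1 (all 1) -> maybe => FALSE POSITIVE
False positives (alphabetical): ram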